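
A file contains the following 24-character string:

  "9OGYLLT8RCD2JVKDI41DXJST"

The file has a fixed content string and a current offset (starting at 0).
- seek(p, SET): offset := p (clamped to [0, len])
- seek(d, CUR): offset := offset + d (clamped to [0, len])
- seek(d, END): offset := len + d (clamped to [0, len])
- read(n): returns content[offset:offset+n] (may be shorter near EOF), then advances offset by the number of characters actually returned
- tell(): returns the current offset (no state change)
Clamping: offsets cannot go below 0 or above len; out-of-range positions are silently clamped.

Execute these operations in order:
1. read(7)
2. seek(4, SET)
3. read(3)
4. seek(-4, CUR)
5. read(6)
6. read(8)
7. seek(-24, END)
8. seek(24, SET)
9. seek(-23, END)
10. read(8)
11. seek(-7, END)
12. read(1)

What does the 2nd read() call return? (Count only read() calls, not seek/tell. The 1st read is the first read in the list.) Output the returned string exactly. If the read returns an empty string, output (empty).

After 1 (read(7)): returned '9OGYLLT', offset=7
After 2 (seek(4, SET)): offset=4
After 3 (read(3)): returned 'LLT', offset=7
After 4 (seek(-4, CUR)): offset=3
After 5 (read(6)): returned 'YLLT8R', offset=9
After 6 (read(8)): returned 'CD2JVKDI', offset=17
After 7 (seek(-24, END)): offset=0
After 8 (seek(24, SET)): offset=24
After 9 (seek(-23, END)): offset=1
After 10 (read(8)): returned 'OGYLLT8R', offset=9
After 11 (seek(-7, END)): offset=17
After 12 (read(1)): returned '4', offset=18

Answer: LLT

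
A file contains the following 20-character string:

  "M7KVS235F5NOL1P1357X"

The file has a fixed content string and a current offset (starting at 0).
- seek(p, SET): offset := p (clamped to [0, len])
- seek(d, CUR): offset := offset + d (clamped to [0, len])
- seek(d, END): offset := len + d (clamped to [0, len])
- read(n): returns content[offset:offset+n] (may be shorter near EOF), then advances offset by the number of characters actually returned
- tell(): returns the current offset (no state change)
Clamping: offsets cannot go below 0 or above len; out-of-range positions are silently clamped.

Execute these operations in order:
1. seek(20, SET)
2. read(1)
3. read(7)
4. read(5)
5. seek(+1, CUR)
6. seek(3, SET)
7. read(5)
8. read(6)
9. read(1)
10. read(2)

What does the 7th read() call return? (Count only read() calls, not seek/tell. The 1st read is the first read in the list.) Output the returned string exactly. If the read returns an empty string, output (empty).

After 1 (seek(20, SET)): offset=20
After 2 (read(1)): returned '', offset=20
After 3 (read(7)): returned '', offset=20
After 4 (read(5)): returned '', offset=20
After 5 (seek(+1, CUR)): offset=20
After 6 (seek(3, SET)): offset=3
After 7 (read(5)): returned 'VS235', offset=8
After 8 (read(6)): returned 'F5NOL1', offset=14
After 9 (read(1)): returned 'P', offset=15
After 10 (read(2)): returned '13', offset=17

Answer: 13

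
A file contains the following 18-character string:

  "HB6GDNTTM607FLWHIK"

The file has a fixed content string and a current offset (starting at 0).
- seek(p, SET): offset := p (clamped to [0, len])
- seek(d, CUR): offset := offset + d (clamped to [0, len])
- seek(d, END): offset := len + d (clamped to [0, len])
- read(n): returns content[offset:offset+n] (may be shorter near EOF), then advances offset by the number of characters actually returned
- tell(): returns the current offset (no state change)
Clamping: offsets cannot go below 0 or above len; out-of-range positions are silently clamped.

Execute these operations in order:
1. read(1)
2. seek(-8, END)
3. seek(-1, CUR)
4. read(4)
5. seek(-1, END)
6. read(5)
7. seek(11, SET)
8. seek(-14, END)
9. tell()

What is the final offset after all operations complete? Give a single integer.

Answer: 4

Derivation:
After 1 (read(1)): returned 'H', offset=1
After 2 (seek(-8, END)): offset=10
After 3 (seek(-1, CUR)): offset=9
After 4 (read(4)): returned '607F', offset=13
After 5 (seek(-1, END)): offset=17
After 6 (read(5)): returned 'K', offset=18
After 7 (seek(11, SET)): offset=11
After 8 (seek(-14, END)): offset=4
After 9 (tell()): offset=4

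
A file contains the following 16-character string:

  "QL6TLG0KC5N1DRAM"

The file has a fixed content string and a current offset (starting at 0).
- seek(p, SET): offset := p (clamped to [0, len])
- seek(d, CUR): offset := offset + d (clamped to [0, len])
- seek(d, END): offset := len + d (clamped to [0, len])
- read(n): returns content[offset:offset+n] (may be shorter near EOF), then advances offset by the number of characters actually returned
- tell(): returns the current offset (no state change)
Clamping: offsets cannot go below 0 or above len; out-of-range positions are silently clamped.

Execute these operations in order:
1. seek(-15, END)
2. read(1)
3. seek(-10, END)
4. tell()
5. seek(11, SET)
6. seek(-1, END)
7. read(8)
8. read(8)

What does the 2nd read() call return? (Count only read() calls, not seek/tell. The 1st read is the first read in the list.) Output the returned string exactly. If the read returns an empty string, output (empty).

Answer: M

Derivation:
After 1 (seek(-15, END)): offset=1
After 2 (read(1)): returned 'L', offset=2
After 3 (seek(-10, END)): offset=6
After 4 (tell()): offset=6
After 5 (seek(11, SET)): offset=11
After 6 (seek(-1, END)): offset=15
After 7 (read(8)): returned 'M', offset=16
After 8 (read(8)): returned '', offset=16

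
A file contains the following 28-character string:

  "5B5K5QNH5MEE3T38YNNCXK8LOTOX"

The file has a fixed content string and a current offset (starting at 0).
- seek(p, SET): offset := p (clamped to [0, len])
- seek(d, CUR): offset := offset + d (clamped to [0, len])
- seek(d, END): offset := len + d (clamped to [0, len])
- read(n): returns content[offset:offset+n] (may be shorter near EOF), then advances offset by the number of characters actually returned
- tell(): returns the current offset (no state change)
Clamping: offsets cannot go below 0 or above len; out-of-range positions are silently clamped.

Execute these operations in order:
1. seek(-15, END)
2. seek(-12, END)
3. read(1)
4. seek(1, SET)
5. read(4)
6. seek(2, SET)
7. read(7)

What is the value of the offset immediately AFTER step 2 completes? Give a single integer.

After 1 (seek(-15, END)): offset=13
After 2 (seek(-12, END)): offset=16

Answer: 16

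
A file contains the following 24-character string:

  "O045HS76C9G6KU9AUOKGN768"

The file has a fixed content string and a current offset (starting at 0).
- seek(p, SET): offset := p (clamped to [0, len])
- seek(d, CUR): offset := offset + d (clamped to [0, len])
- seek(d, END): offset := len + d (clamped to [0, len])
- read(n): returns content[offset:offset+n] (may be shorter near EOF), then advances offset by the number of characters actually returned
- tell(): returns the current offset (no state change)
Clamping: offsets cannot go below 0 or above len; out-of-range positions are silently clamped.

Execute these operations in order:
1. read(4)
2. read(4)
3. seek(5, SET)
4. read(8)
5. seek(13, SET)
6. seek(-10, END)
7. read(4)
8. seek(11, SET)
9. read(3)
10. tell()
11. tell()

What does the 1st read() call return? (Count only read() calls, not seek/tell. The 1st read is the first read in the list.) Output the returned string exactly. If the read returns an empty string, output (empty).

Answer: O045

Derivation:
After 1 (read(4)): returned 'O045', offset=4
After 2 (read(4)): returned 'HS76', offset=8
After 3 (seek(5, SET)): offset=5
After 4 (read(8)): returned 'S76C9G6K', offset=13
After 5 (seek(13, SET)): offset=13
After 6 (seek(-10, END)): offset=14
After 7 (read(4)): returned '9AUO', offset=18
After 8 (seek(11, SET)): offset=11
After 9 (read(3)): returned '6KU', offset=14
After 10 (tell()): offset=14
After 11 (tell()): offset=14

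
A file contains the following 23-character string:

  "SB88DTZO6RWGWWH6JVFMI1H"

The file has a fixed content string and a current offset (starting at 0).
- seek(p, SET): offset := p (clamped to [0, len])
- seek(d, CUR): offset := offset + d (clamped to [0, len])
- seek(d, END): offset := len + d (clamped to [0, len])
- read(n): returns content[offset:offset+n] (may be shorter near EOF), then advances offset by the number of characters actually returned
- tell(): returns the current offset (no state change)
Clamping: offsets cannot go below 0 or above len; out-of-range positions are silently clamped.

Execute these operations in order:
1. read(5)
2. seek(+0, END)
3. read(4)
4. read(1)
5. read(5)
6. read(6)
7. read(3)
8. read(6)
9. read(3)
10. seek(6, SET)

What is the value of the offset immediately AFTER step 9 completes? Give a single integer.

Answer: 23

Derivation:
After 1 (read(5)): returned 'SB88D', offset=5
After 2 (seek(+0, END)): offset=23
After 3 (read(4)): returned '', offset=23
After 4 (read(1)): returned '', offset=23
After 5 (read(5)): returned '', offset=23
After 6 (read(6)): returned '', offset=23
After 7 (read(3)): returned '', offset=23
After 8 (read(6)): returned '', offset=23
After 9 (read(3)): returned '', offset=23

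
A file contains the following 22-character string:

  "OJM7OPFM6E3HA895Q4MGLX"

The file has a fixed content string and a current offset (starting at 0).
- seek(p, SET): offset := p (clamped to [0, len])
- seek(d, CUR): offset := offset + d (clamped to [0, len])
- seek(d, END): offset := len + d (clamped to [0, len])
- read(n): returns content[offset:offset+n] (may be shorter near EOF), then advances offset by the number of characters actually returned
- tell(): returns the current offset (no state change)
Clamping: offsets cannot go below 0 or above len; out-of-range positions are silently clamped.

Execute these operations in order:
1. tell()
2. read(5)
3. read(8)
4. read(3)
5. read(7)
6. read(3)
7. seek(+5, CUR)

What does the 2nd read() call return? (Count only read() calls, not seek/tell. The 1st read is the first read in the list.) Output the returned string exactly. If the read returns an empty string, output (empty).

After 1 (tell()): offset=0
After 2 (read(5)): returned 'OJM7O', offset=5
After 3 (read(8)): returned 'PFM6E3HA', offset=13
After 4 (read(3)): returned '895', offset=16
After 5 (read(7)): returned 'Q4MGLX', offset=22
After 6 (read(3)): returned '', offset=22
After 7 (seek(+5, CUR)): offset=22

Answer: PFM6E3HA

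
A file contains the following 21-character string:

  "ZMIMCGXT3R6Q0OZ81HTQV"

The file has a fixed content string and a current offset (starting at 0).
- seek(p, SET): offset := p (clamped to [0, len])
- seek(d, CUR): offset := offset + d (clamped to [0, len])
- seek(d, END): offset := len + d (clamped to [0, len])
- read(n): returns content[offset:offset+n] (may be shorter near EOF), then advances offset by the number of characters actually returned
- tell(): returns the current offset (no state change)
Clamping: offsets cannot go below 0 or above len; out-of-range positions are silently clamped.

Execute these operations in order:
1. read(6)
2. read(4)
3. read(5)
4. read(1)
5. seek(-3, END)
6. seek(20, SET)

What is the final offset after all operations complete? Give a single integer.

Answer: 20

Derivation:
After 1 (read(6)): returned 'ZMIMCG', offset=6
After 2 (read(4)): returned 'XT3R', offset=10
After 3 (read(5)): returned '6Q0OZ', offset=15
After 4 (read(1)): returned '8', offset=16
After 5 (seek(-3, END)): offset=18
After 6 (seek(20, SET)): offset=20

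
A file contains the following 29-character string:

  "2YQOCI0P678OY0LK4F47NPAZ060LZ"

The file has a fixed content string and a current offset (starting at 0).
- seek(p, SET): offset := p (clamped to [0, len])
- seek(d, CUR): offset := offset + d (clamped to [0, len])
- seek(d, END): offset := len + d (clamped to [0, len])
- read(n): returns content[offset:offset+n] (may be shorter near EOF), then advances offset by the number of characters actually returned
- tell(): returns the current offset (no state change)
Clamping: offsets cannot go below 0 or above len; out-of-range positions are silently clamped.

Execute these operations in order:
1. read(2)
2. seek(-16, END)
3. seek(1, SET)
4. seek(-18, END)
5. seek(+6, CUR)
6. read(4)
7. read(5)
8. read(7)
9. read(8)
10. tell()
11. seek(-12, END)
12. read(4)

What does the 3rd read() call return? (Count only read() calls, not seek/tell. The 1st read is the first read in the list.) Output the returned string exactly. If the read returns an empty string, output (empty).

After 1 (read(2)): returned '2Y', offset=2
After 2 (seek(-16, END)): offset=13
After 3 (seek(1, SET)): offset=1
After 4 (seek(-18, END)): offset=11
After 5 (seek(+6, CUR)): offset=17
After 6 (read(4)): returned 'F47N', offset=21
After 7 (read(5)): returned 'PAZ06', offset=26
After 8 (read(7)): returned '0LZ', offset=29
After 9 (read(8)): returned '', offset=29
After 10 (tell()): offset=29
After 11 (seek(-12, END)): offset=17
After 12 (read(4)): returned 'F47N', offset=21

Answer: PAZ06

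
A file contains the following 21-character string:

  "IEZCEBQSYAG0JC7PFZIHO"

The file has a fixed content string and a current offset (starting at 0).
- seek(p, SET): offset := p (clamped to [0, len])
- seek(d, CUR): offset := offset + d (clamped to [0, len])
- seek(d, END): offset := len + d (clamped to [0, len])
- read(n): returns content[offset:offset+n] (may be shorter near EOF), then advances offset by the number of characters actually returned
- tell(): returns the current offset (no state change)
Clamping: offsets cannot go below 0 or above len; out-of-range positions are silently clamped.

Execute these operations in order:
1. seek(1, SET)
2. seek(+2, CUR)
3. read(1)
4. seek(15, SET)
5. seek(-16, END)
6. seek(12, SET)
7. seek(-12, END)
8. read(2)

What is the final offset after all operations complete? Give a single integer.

After 1 (seek(1, SET)): offset=1
After 2 (seek(+2, CUR)): offset=3
After 3 (read(1)): returned 'C', offset=4
After 4 (seek(15, SET)): offset=15
After 5 (seek(-16, END)): offset=5
After 6 (seek(12, SET)): offset=12
After 7 (seek(-12, END)): offset=9
After 8 (read(2)): returned 'AG', offset=11

Answer: 11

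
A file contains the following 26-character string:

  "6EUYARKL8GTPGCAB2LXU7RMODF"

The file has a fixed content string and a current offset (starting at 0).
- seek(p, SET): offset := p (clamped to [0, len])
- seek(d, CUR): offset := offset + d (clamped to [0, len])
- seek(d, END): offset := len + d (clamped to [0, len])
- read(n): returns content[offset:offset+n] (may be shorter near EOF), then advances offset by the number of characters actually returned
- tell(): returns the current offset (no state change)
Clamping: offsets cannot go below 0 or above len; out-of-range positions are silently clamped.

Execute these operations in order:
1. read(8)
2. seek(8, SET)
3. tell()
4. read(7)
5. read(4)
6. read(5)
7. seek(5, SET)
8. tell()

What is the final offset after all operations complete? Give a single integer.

Answer: 5

Derivation:
After 1 (read(8)): returned '6EUYARKL', offset=8
After 2 (seek(8, SET)): offset=8
After 3 (tell()): offset=8
After 4 (read(7)): returned '8GTPGCA', offset=15
After 5 (read(4)): returned 'B2LX', offset=19
After 6 (read(5)): returned 'U7RMO', offset=24
After 7 (seek(5, SET)): offset=5
After 8 (tell()): offset=5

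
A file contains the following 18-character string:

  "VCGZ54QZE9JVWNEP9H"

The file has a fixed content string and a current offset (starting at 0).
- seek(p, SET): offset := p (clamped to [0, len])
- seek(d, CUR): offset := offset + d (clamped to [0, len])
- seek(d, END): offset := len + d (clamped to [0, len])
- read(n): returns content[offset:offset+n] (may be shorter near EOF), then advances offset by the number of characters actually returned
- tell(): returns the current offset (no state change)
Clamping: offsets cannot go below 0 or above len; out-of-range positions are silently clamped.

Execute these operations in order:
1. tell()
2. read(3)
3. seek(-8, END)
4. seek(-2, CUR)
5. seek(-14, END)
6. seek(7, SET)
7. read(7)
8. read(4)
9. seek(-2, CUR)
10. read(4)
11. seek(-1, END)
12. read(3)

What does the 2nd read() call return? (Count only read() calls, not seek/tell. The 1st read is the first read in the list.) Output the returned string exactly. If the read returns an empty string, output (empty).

After 1 (tell()): offset=0
After 2 (read(3)): returned 'VCG', offset=3
After 3 (seek(-8, END)): offset=10
After 4 (seek(-2, CUR)): offset=8
After 5 (seek(-14, END)): offset=4
After 6 (seek(7, SET)): offset=7
After 7 (read(7)): returned 'ZE9JVWN', offset=14
After 8 (read(4)): returned 'EP9H', offset=18
After 9 (seek(-2, CUR)): offset=16
After 10 (read(4)): returned '9H', offset=18
After 11 (seek(-1, END)): offset=17
After 12 (read(3)): returned 'H', offset=18

Answer: ZE9JVWN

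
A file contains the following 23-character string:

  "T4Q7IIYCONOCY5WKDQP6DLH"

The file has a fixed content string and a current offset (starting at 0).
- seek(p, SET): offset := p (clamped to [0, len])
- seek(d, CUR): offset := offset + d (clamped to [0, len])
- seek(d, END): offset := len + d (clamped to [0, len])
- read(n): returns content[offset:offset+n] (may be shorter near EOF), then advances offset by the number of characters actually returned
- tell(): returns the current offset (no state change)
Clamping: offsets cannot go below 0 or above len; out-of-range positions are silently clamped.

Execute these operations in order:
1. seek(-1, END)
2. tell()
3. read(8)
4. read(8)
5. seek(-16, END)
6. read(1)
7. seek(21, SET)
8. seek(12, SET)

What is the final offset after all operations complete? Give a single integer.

After 1 (seek(-1, END)): offset=22
After 2 (tell()): offset=22
After 3 (read(8)): returned 'H', offset=23
After 4 (read(8)): returned '', offset=23
After 5 (seek(-16, END)): offset=7
After 6 (read(1)): returned 'C', offset=8
After 7 (seek(21, SET)): offset=21
After 8 (seek(12, SET)): offset=12

Answer: 12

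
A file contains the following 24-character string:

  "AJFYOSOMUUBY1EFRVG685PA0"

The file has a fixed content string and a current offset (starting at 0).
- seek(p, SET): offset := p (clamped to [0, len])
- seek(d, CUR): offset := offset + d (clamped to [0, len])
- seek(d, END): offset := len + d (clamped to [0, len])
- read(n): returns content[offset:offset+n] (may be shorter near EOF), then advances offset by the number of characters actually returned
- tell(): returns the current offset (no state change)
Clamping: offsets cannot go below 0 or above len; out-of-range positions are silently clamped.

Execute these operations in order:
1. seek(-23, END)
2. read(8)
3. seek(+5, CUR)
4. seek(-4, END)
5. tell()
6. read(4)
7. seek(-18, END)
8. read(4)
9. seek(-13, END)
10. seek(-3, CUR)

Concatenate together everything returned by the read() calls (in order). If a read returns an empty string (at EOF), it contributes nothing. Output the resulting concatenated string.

Answer: JFYOSOMU5PA0OMUU

Derivation:
After 1 (seek(-23, END)): offset=1
After 2 (read(8)): returned 'JFYOSOMU', offset=9
After 3 (seek(+5, CUR)): offset=14
After 4 (seek(-4, END)): offset=20
After 5 (tell()): offset=20
After 6 (read(4)): returned '5PA0', offset=24
After 7 (seek(-18, END)): offset=6
After 8 (read(4)): returned 'OMUU', offset=10
After 9 (seek(-13, END)): offset=11
After 10 (seek(-3, CUR)): offset=8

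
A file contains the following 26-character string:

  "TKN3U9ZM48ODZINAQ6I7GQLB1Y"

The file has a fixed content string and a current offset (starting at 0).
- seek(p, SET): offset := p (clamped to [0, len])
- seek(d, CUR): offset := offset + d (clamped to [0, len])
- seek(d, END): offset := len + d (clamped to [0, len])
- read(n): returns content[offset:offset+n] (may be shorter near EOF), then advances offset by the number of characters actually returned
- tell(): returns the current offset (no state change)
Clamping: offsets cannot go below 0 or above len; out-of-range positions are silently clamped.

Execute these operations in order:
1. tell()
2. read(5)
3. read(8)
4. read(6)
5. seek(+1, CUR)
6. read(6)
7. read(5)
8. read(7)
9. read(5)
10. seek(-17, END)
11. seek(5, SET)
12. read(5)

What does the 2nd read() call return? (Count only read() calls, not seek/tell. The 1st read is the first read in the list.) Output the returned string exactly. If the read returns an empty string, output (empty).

After 1 (tell()): offset=0
After 2 (read(5)): returned 'TKN3U', offset=5
After 3 (read(8)): returned '9ZM48ODZ', offset=13
After 4 (read(6)): returned 'INAQ6I', offset=19
After 5 (seek(+1, CUR)): offset=20
After 6 (read(6)): returned 'GQLB1Y', offset=26
After 7 (read(5)): returned '', offset=26
After 8 (read(7)): returned '', offset=26
After 9 (read(5)): returned '', offset=26
After 10 (seek(-17, END)): offset=9
After 11 (seek(5, SET)): offset=5
After 12 (read(5)): returned '9ZM48', offset=10

Answer: 9ZM48ODZ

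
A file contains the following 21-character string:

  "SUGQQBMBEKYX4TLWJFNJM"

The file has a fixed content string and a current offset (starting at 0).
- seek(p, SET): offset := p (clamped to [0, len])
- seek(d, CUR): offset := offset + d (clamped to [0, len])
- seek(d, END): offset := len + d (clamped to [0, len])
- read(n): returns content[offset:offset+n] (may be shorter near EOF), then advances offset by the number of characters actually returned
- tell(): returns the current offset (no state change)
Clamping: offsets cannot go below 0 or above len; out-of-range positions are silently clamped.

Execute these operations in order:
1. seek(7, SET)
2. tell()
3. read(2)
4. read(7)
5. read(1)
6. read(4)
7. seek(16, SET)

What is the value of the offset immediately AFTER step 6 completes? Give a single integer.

After 1 (seek(7, SET)): offset=7
After 2 (tell()): offset=7
After 3 (read(2)): returned 'BE', offset=9
After 4 (read(7)): returned 'KYX4TLW', offset=16
After 5 (read(1)): returned 'J', offset=17
After 6 (read(4)): returned 'FNJM', offset=21

Answer: 21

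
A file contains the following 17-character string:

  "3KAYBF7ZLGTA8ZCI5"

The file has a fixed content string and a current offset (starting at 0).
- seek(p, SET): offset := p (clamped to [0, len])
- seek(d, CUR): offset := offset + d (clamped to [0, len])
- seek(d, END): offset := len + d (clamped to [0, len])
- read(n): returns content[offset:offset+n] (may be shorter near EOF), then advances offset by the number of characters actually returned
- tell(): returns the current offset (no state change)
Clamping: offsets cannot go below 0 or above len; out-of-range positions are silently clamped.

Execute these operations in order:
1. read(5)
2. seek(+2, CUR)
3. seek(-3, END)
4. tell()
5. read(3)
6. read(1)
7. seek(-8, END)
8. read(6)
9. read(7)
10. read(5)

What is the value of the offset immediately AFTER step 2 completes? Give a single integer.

Answer: 7

Derivation:
After 1 (read(5)): returned '3KAYB', offset=5
After 2 (seek(+2, CUR)): offset=7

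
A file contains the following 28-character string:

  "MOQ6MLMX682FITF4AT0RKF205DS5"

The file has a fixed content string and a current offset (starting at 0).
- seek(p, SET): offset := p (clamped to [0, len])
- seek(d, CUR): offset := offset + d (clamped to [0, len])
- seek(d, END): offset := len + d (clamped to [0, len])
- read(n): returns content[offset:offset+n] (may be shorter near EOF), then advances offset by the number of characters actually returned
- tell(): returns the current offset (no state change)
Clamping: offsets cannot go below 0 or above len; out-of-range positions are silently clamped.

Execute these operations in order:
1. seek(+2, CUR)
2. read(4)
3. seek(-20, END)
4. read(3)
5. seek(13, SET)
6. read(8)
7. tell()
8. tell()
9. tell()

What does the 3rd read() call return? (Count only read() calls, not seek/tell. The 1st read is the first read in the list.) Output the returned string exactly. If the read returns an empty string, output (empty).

Answer: TF4AT0RK

Derivation:
After 1 (seek(+2, CUR)): offset=2
After 2 (read(4)): returned 'Q6ML', offset=6
After 3 (seek(-20, END)): offset=8
After 4 (read(3)): returned '682', offset=11
After 5 (seek(13, SET)): offset=13
After 6 (read(8)): returned 'TF4AT0RK', offset=21
After 7 (tell()): offset=21
After 8 (tell()): offset=21
After 9 (tell()): offset=21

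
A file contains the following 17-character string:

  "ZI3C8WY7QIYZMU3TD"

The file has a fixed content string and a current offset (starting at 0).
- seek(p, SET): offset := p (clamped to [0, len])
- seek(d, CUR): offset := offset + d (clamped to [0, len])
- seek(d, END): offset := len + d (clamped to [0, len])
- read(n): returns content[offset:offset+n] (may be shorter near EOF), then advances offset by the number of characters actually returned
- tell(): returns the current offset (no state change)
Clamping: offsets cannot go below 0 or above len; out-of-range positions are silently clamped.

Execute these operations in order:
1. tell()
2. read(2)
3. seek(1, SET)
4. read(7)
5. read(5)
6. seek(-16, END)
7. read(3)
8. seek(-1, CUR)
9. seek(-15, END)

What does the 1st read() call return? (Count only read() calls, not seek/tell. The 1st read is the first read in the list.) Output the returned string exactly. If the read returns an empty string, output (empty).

Answer: ZI

Derivation:
After 1 (tell()): offset=0
After 2 (read(2)): returned 'ZI', offset=2
After 3 (seek(1, SET)): offset=1
After 4 (read(7)): returned 'I3C8WY7', offset=8
After 5 (read(5)): returned 'QIYZM', offset=13
After 6 (seek(-16, END)): offset=1
After 7 (read(3)): returned 'I3C', offset=4
After 8 (seek(-1, CUR)): offset=3
After 9 (seek(-15, END)): offset=2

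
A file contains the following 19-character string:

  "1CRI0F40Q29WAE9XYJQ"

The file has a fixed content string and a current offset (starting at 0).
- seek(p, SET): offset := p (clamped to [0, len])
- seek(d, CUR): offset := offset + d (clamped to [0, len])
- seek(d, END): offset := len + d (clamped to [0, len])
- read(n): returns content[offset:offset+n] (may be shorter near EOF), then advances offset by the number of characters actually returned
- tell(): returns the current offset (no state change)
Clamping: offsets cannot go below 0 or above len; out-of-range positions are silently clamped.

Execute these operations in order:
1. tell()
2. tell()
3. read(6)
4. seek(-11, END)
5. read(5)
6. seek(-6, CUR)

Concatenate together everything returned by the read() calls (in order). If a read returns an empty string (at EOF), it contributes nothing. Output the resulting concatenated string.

After 1 (tell()): offset=0
After 2 (tell()): offset=0
After 3 (read(6)): returned '1CRI0F', offset=6
After 4 (seek(-11, END)): offset=8
After 5 (read(5)): returned 'Q29WA', offset=13
After 6 (seek(-6, CUR)): offset=7

Answer: 1CRI0FQ29WA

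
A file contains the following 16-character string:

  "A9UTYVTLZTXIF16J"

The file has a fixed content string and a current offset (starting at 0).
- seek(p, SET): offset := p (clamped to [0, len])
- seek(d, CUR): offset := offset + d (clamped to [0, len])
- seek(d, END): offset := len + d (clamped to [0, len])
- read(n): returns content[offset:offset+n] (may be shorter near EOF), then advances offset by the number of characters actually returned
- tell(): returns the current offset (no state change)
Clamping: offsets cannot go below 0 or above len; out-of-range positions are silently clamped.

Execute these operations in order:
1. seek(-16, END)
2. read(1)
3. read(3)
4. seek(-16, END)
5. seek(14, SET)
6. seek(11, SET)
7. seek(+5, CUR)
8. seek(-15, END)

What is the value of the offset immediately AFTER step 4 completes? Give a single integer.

After 1 (seek(-16, END)): offset=0
After 2 (read(1)): returned 'A', offset=1
After 3 (read(3)): returned '9UT', offset=4
After 4 (seek(-16, END)): offset=0

Answer: 0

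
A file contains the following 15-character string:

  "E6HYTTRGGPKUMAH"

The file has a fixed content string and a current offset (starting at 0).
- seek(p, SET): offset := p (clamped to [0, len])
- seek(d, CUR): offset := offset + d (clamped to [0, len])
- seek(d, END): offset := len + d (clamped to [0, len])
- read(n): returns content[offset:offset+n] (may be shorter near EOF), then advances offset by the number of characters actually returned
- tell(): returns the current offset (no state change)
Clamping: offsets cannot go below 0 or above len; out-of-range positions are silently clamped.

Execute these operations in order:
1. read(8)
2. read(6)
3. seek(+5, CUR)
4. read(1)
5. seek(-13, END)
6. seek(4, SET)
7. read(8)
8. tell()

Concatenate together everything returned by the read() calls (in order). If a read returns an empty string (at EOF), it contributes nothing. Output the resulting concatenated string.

Answer: E6HYTTRGGPKUMATTRGGPKU

Derivation:
After 1 (read(8)): returned 'E6HYTTRG', offset=8
After 2 (read(6)): returned 'GPKUMA', offset=14
After 3 (seek(+5, CUR)): offset=15
After 4 (read(1)): returned '', offset=15
After 5 (seek(-13, END)): offset=2
After 6 (seek(4, SET)): offset=4
After 7 (read(8)): returned 'TTRGGPKU', offset=12
After 8 (tell()): offset=12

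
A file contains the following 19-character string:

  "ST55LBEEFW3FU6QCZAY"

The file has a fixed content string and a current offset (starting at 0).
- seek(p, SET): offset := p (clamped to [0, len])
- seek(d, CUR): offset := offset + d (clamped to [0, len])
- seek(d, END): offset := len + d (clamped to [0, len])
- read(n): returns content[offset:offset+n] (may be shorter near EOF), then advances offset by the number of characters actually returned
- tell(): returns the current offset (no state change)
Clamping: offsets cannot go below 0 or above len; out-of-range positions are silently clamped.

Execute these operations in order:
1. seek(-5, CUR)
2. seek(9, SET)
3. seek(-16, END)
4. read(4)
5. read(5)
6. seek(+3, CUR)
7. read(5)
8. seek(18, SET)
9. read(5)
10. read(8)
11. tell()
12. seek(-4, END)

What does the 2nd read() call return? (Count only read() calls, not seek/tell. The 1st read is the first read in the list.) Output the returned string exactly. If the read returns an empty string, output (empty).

Answer: EFW3F

Derivation:
After 1 (seek(-5, CUR)): offset=0
After 2 (seek(9, SET)): offset=9
After 3 (seek(-16, END)): offset=3
After 4 (read(4)): returned '5LBE', offset=7
After 5 (read(5)): returned 'EFW3F', offset=12
After 6 (seek(+3, CUR)): offset=15
After 7 (read(5)): returned 'CZAY', offset=19
After 8 (seek(18, SET)): offset=18
After 9 (read(5)): returned 'Y', offset=19
After 10 (read(8)): returned '', offset=19
After 11 (tell()): offset=19
After 12 (seek(-4, END)): offset=15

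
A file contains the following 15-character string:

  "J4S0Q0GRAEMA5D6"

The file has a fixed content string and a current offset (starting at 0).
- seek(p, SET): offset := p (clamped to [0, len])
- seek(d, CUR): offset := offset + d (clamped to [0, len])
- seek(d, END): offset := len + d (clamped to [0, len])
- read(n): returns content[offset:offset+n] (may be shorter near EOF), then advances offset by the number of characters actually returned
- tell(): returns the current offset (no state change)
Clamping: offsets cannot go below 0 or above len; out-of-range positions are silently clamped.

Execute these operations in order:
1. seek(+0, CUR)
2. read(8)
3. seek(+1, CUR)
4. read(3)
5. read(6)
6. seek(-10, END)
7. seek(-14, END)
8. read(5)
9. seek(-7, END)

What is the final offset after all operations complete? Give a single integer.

After 1 (seek(+0, CUR)): offset=0
After 2 (read(8)): returned 'J4S0Q0GR', offset=8
After 3 (seek(+1, CUR)): offset=9
After 4 (read(3)): returned 'EMA', offset=12
After 5 (read(6)): returned '5D6', offset=15
After 6 (seek(-10, END)): offset=5
After 7 (seek(-14, END)): offset=1
After 8 (read(5)): returned '4S0Q0', offset=6
After 9 (seek(-7, END)): offset=8

Answer: 8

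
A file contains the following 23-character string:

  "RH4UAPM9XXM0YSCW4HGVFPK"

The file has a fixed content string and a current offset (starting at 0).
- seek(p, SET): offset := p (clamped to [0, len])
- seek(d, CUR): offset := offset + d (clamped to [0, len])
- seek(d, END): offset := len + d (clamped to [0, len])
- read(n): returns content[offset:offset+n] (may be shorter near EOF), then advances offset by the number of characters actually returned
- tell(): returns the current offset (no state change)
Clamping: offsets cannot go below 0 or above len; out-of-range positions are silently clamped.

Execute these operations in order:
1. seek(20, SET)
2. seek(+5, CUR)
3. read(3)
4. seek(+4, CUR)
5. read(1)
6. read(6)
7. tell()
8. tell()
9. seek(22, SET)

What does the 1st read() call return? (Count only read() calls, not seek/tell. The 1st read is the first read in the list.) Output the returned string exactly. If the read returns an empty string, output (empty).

After 1 (seek(20, SET)): offset=20
After 2 (seek(+5, CUR)): offset=23
After 3 (read(3)): returned '', offset=23
After 4 (seek(+4, CUR)): offset=23
After 5 (read(1)): returned '', offset=23
After 6 (read(6)): returned '', offset=23
After 7 (tell()): offset=23
After 8 (tell()): offset=23
After 9 (seek(22, SET)): offset=22

Answer: (empty)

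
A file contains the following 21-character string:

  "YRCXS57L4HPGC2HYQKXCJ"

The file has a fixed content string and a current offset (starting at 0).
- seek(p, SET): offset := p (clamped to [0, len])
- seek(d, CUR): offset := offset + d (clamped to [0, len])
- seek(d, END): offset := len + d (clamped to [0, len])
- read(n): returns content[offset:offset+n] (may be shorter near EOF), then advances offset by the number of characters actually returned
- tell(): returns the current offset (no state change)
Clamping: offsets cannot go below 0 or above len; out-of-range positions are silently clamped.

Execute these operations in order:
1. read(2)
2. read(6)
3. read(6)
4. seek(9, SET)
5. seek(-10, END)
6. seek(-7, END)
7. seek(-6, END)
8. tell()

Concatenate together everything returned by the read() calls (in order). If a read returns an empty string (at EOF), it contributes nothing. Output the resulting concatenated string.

After 1 (read(2)): returned 'YR', offset=2
After 2 (read(6)): returned 'CXS57L', offset=8
After 3 (read(6)): returned '4HPGC2', offset=14
After 4 (seek(9, SET)): offset=9
After 5 (seek(-10, END)): offset=11
After 6 (seek(-7, END)): offset=14
After 7 (seek(-6, END)): offset=15
After 8 (tell()): offset=15

Answer: YRCXS57L4HPGC2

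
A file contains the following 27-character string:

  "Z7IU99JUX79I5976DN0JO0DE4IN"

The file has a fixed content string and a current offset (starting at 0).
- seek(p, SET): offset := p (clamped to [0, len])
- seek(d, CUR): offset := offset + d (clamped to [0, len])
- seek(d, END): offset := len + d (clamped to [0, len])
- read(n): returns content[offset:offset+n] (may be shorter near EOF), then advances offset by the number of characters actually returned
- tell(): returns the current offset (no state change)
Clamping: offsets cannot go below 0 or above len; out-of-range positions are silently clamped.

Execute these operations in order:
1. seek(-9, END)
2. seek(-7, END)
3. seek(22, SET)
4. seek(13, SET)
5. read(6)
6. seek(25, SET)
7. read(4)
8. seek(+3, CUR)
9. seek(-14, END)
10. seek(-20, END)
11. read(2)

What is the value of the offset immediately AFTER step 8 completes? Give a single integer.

After 1 (seek(-9, END)): offset=18
After 2 (seek(-7, END)): offset=20
After 3 (seek(22, SET)): offset=22
After 4 (seek(13, SET)): offset=13
After 5 (read(6)): returned '976DN0', offset=19
After 6 (seek(25, SET)): offset=25
After 7 (read(4)): returned 'IN', offset=27
After 8 (seek(+3, CUR)): offset=27

Answer: 27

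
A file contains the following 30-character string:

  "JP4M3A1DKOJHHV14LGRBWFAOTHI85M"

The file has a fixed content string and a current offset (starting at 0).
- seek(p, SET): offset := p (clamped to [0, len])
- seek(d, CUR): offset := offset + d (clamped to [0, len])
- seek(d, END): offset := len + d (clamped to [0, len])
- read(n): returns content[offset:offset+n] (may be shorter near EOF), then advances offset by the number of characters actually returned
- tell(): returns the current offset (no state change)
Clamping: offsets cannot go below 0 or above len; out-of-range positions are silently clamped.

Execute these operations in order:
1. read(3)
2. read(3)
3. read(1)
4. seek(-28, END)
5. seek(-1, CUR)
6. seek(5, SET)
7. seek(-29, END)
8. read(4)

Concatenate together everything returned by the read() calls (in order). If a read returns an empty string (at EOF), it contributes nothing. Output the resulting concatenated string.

After 1 (read(3)): returned 'JP4', offset=3
After 2 (read(3)): returned 'M3A', offset=6
After 3 (read(1)): returned '1', offset=7
After 4 (seek(-28, END)): offset=2
After 5 (seek(-1, CUR)): offset=1
After 6 (seek(5, SET)): offset=5
After 7 (seek(-29, END)): offset=1
After 8 (read(4)): returned 'P4M3', offset=5

Answer: JP4M3A1P4M3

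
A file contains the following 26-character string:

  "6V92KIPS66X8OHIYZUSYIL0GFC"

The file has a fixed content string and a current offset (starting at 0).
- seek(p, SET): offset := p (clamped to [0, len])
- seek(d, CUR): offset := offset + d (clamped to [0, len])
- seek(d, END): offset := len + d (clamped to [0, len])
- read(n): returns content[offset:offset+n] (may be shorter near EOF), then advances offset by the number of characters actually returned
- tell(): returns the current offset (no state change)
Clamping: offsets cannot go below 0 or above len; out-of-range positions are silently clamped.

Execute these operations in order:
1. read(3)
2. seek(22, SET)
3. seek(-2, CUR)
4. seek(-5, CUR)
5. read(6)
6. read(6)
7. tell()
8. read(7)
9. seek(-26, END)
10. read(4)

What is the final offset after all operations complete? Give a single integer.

After 1 (read(3)): returned '6V9', offset=3
After 2 (seek(22, SET)): offset=22
After 3 (seek(-2, CUR)): offset=20
After 4 (seek(-5, CUR)): offset=15
After 5 (read(6)): returned 'YZUSYI', offset=21
After 6 (read(6)): returned 'L0GFC', offset=26
After 7 (tell()): offset=26
After 8 (read(7)): returned '', offset=26
After 9 (seek(-26, END)): offset=0
After 10 (read(4)): returned '6V92', offset=4

Answer: 4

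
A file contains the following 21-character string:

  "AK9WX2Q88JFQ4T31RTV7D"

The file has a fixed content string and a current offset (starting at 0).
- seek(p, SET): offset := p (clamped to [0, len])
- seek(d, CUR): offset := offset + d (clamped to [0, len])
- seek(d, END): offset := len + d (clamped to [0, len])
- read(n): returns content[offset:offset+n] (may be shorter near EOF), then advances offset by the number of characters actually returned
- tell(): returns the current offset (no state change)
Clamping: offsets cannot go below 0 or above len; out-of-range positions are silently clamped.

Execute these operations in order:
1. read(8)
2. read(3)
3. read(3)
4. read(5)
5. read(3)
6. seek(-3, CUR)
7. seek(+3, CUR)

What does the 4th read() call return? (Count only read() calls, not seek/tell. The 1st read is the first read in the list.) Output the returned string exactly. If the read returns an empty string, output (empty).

Answer: 31RTV

Derivation:
After 1 (read(8)): returned 'AK9WX2Q8', offset=8
After 2 (read(3)): returned '8JF', offset=11
After 3 (read(3)): returned 'Q4T', offset=14
After 4 (read(5)): returned '31RTV', offset=19
After 5 (read(3)): returned '7D', offset=21
After 6 (seek(-3, CUR)): offset=18
After 7 (seek(+3, CUR)): offset=21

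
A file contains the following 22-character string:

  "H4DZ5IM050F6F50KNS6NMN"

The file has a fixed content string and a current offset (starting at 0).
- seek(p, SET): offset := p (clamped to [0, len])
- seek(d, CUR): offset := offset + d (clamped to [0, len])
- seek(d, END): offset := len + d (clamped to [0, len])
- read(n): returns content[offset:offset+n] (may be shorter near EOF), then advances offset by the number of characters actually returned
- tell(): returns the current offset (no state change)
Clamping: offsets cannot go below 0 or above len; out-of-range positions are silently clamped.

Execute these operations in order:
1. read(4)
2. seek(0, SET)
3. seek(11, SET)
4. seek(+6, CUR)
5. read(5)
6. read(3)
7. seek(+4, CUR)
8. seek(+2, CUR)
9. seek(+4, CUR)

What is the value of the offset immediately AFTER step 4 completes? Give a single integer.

After 1 (read(4)): returned 'H4DZ', offset=4
After 2 (seek(0, SET)): offset=0
After 3 (seek(11, SET)): offset=11
After 4 (seek(+6, CUR)): offset=17

Answer: 17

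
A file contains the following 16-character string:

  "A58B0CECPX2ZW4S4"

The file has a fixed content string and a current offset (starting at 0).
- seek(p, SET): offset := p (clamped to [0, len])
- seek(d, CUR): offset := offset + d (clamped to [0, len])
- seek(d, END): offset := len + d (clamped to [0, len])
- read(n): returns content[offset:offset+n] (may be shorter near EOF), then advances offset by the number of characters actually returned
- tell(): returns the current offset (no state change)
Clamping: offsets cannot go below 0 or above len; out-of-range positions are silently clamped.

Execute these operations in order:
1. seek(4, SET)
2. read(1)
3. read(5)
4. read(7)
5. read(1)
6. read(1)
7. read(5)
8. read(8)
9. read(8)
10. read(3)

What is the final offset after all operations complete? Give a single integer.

After 1 (seek(4, SET)): offset=4
After 2 (read(1)): returned '0', offset=5
After 3 (read(5)): returned 'CECPX', offset=10
After 4 (read(7)): returned '2ZW4S4', offset=16
After 5 (read(1)): returned '', offset=16
After 6 (read(1)): returned '', offset=16
After 7 (read(5)): returned '', offset=16
After 8 (read(8)): returned '', offset=16
After 9 (read(8)): returned '', offset=16
After 10 (read(3)): returned '', offset=16

Answer: 16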